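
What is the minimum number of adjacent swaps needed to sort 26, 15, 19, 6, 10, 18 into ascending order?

The minimum number of adjacent swaps to sort an array equals its inversion count, since every such swap removes exactly one inversion.
Count inversions — for each element, later elements that are smaller:
26: 15, 19, 6, 10, 18 → 5
15: 6, 10 → 2
19: 6, 10, 18 → 3
6: none → 0
10: none → 0
18: none → 0
Total inversions: 5 + 2 + 3 + 0 + 0 + 0 = 10

10 swaps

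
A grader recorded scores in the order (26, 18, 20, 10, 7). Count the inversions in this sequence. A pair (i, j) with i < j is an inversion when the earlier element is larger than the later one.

Inversion pairs (indices are 1-based):
(1,2): 26 > 18
(1,3): 26 > 20
(1,4): 26 > 10
(1,5): 26 > 7
(2,4): 18 > 10
(2,5): 18 > 7
(3,4): 20 > 10
(3,5): 20 > 7
(4,5): 10 > 7
That's 9 pairs.

9 inversions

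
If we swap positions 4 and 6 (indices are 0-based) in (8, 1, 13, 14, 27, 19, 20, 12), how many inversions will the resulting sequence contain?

Positions 4 and 6 hold 27 and 20; after swapping, the array is [8, 1, 13, 14, 20, 19, 27, 12].
Count, for each position, how many later elements it exceeds:
8: 1
1: 0
13: 1
14: 1
20: 2
19: 1
27: 1
12: 0
Sum: 1 + 0 + 1 + 1 + 2 + 1 + 1 + 0 = 7

7 inversions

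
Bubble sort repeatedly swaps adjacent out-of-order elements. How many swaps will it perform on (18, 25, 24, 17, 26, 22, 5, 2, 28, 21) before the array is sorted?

25 swaps

The minimum number of adjacent swaps to sort an array equals its inversion count, since every such swap removes exactly one inversion.
Count inversions — for each element, later elements that are smaller:
18: 17, 5, 2 → 3
25: 24, 17, 22, 5, 2, 21 → 6
24: 17, 22, 5, 2, 21 → 5
17: 5, 2 → 2
26: 22, 5, 2, 21 → 4
22: 5, 2, 21 → 3
5: 2 → 1
2: none → 0
28: 21 → 1
21: none → 0
Total inversions: 3 + 6 + 5 + 2 + 4 + 3 + 1 + 0 + 1 + 0 = 25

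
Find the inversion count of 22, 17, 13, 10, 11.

Inversion pairs (indices are 1-based):
(1,2): 22 > 17
(1,3): 22 > 13
(1,4): 22 > 10
(1,5): 22 > 11
(2,3): 17 > 13
(2,4): 17 > 10
(2,5): 17 > 11
(3,4): 13 > 10
(3,5): 13 > 11
That's 9 pairs.

There are 9 inversions.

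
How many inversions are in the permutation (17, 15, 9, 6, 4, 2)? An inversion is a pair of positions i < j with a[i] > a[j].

15

Count, for each position, how many later elements it exceeds:
17: 5
15: 4
9: 3
6: 2
4: 1
2: 0
Sum: 5 + 4 + 3 + 2 + 1 + 0 = 15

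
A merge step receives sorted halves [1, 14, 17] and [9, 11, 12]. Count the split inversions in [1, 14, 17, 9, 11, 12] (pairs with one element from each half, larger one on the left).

6 cross-inversions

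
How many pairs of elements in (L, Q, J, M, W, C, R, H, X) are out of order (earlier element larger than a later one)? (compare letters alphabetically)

15

Element-by-element contributions:
L → J, C, H → 3
Q → J, M, C, H → 4
J → C, H → 2
M → C, H → 2
W → C, R, H → 3
C → none → 0
R → H → 1
H → none → 0
X → none → 0
Sum: 3 + 4 + 2 + 2 + 3 + 0 + 1 + 0 + 0 = 15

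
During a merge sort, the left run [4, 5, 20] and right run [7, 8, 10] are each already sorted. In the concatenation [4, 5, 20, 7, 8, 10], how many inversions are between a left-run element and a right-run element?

3 cross-inversions

Count, for every r in R, how many entries of L exceed r:
r = 7: 20 → 1
r = 8: 20 → 1
r = 10: 20 → 1
Cross-inversions: 1 + 1 + 1 = 3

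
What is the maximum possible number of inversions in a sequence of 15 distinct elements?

The maximum occurs when the array is in strictly decreasing order: every one of the C(15, 2) pairs is inverted.
C(15, 2) = 15·14/2 = 105

Inversions: 105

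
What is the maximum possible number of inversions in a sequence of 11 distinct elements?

55

The maximum occurs when the array is in strictly decreasing order: every one of the C(11, 2) pairs is inverted.
C(11, 2) = 11·10/2 = 55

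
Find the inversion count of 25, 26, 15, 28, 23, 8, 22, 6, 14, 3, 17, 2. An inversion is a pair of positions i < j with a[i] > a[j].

52 out-of-order pairs

For each element, count later entries that are smaller:
25 → 15, 23, 8, 22, 6, 14, 3, 17, 2 → 9
26 → 15, 23, 8, 22, 6, 14, 3, 17, 2 → 9
15 → 8, 6, 14, 3, 2 → 5
28 → 23, 8, 22, 6, 14, 3, 17, 2 → 8
23 → 8, 22, 6, 14, 3, 17, 2 → 7
8 → 6, 3, 2 → 3
22 → 6, 14, 3, 17, 2 → 5
6 → 3, 2 → 2
14 → 3, 2 → 2
3 → 2 → 1
17 → 2 → 1
2 → none → 0
Sum: 9 + 9 + 5 + 8 + 7 + 3 + 5 + 2 + 2 + 1 + 1 + 0 = 52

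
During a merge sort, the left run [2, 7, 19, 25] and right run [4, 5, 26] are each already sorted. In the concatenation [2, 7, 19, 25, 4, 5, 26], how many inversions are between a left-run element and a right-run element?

For each element r of the right run, count left-run elements greater than r:
r = 4: 7, 19, 25 → 3
r = 5: 7, 19, 25 → 3
r = 26: none → 0
Cross-inversions: 3 + 3 + 0 = 6

6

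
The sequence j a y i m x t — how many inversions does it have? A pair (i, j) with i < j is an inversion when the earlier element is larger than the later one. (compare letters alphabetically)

7

Count, for each position, how many later elements it exceeds:
j: 2
a: 0
y: 4
i: 0
m: 0
x: 1
t: 0
Sum: 2 + 0 + 4 + 0 + 0 + 1 + 0 = 7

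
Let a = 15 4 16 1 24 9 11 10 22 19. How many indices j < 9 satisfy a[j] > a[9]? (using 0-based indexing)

2

The element at index 9 is 19.
Elements before it: 15, 4, 16, 1, 24, 9, 11, 10, 22
Those larger than 19: 24, 22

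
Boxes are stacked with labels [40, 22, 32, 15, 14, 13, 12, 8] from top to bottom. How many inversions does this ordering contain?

27

Count, for each position, how many later elements it exceeds:
40 → 22, 32, 15, 14, 13, 12, 8 → 7
22 → 15, 14, 13, 12, 8 → 5
32 → 15, 14, 13, 12, 8 → 5
15 → 14, 13, 12, 8 → 4
14 → 13, 12, 8 → 3
13 → 12, 8 → 2
12 → 8 → 1
8 → none → 0
Sum: 7 + 5 + 5 + 4 + 3 + 2 + 1 + 0 = 27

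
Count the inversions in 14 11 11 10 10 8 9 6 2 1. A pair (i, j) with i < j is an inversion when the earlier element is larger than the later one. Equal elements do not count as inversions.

There are 42 inversions.

Sweep left to right; for each value list the smaller values that follow it:
14: 9
11: 7
11: 7
10: 5
10: 5
8: 3
9: 3
6: 2
2: 1
1: 0
Sum: 9 + 7 + 7 + 5 + 5 + 3 + 3 + 2 + 1 + 0 = 42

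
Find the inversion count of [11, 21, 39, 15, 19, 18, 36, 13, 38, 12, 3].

33

Sweep left to right; for each value list the smaller values that follow it:
11 → 3 → 1
21 → 15, 19, 18, 13, 12, 3 → 6
39 → 15, 19, 18, 36, 13, 38, 12, 3 → 8
15 → 13, 12, 3 → 3
19 → 18, 13, 12, 3 → 4
18 → 13, 12, 3 → 3
36 → 13, 12, 3 → 3
13 → 12, 3 → 2
38 → 12, 3 → 2
12 → 3 → 1
3 → none → 0
Sum: 1 + 6 + 8 + 3 + 4 + 3 + 3 + 2 + 2 + 1 + 0 = 33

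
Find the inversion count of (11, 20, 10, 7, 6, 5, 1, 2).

26

Sweep left to right; for each value list the smaller values that follow it:
11 → 10, 7, 6, 5, 1, 2 → 6
20 → 10, 7, 6, 5, 1, 2 → 6
10 → 7, 6, 5, 1, 2 → 5
7 → 6, 5, 1, 2 → 4
6 → 5, 1, 2 → 3
5 → 1, 2 → 2
1 → none → 0
2 → none → 0
Sum: 6 + 6 + 5 + 4 + 3 + 2 + 0 + 0 = 26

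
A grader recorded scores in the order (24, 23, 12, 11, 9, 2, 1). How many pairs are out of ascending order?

21

Count, for each position, how many later elements it exceeds:
24: 6
23: 5
12: 4
11: 3
9: 2
2: 1
1: 0
Sum: 6 + 5 + 4 + 3 + 2 + 1 + 0 = 21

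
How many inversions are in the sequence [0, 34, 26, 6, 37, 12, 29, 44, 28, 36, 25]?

For each element, count later entries that are smaller:
0 → none → 0
34 → 26, 6, 12, 29, 28, 25 → 6
26 → 6, 12, 25 → 3
6 → none → 0
37 → 12, 29, 28, 36, 25 → 5
12 → none → 0
29 → 28, 25 → 2
44 → 28, 36, 25 → 3
28 → 25 → 1
36 → 25 → 1
25 → none → 0
Sum: 0 + 6 + 3 + 0 + 5 + 0 + 2 + 3 + 1 + 1 + 0 = 21

There are 21 inversions.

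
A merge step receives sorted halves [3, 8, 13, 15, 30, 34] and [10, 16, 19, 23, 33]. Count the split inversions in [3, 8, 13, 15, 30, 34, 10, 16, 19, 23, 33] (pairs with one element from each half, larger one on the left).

11

For each element r of the right run, count left-run elements greater than r:
r = 10: 13, 15, 30, 34 → 4
r = 16: 30, 34 → 2
r = 19: 30, 34 → 2
r = 23: 30, 34 → 2
r = 33: 34 → 1
Cross-inversions: 4 + 2 + 2 + 2 + 1 = 11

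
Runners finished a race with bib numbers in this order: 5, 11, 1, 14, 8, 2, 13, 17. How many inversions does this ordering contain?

Count, for each position, how many later elements it exceeds:
5 → 1, 2 → 2
11 → 1, 8, 2 → 3
1 → none → 0
14 → 8, 2, 13 → 3
8 → 2 → 1
2 → none → 0
13 → none → 0
17 → none → 0
Sum: 2 + 3 + 0 + 3 + 1 + 0 + 0 + 0 = 9

9 inversions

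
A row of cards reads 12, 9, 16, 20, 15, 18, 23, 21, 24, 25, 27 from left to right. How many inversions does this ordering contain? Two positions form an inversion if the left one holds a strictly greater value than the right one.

5

For each element, count later entries that are smaller:
12: 1
9: 0
16: 1
20: 2
15: 0
18: 0
23: 1
21: 0
24: 0
25: 0
27: 0
Sum: 1 + 0 + 1 + 2 + 0 + 0 + 1 + 0 + 0 + 0 + 0 = 5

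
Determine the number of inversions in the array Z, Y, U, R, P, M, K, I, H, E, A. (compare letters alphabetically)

55 inversions

For each element, count later entries that are smaller:
Z: 10
Y: 9
U: 8
R: 7
P: 6
M: 5
K: 4
I: 3
H: 2
E: 1
A: 0
Sum: 10 + 9 + 8 + 7 + 6 + 5 + 4 + 3 + 2 + 1 + 0 = 55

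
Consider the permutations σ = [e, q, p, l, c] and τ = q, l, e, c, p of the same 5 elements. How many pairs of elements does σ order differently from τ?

4

Assign each item its position (1..5) in the first ordering, then rewrite the second ordering as that position sequence:
positions: e→1, q→2, p→3, l→4, c→5
second ordering as positions: [2, 4, 1, 5, 3]
Discordant pairs = inversions in this position sequence.
2: 1 → 1
4: 1, 3 → 2
1: 0
5: 3 → 1
3: 0
Total: 1 + 2 + 0 + 1 + 0 = 4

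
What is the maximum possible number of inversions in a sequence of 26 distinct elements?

Inversions: 325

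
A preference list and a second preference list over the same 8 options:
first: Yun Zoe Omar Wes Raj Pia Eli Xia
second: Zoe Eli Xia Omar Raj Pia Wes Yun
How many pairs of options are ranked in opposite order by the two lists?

Assign each item its position (1..8) in the first ordering, then rewrite the second ordering as that position sequence:
positions: Yun→1, Zoe→2, Omar→3, Wes→4, Raj→5, Pia→6, Eli→7, Xia→8
second ordering as positions: [2, 7, 8, 3, 5, 6, 4, 1]
Discordant pairs = inversions in this position sequence.
2: 1 → 1
7: 3, 5, 6, 4, 1 → 5
8: 3, 5, 6, 4, 1 → 5
3: 1 → 1
5: 4, 1 → 2
6: 4, 1 → 2
4: 1 → 1
1: 0
Total: 1 + 5 + 5 + 1 + 2 + 2 + 1 + 0 = 17

17 pairs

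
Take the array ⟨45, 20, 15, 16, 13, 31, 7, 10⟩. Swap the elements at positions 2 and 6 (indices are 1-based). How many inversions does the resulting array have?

23

Positions 2 and 6 hold 20 and 31; after swapping, the array is [45, 31, 15, 16, 13, 20, 7, 10].
For each element, count later entries that are smaller:
45 → 31, 15, 16, 13, 20, 7, 10 → 7
31 → 15, 16, 13, 20, 7, 10 → 6
15 → 13, 7, 10 → 3
16 → 13, 7, 10 → 3
13 → 7, 10 → 2
20 → 7, 10 → 2
7 → none → 0
10 → none → 0
Sum: 7 + 6 + 3 + 3 + 2 + 2 + 0 + 0 = 23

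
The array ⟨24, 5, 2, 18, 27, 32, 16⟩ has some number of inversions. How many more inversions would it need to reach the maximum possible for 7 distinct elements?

Maximum inversions for 7 distinct elements is C(7, 2) = 7·6/2 = 21.
Current inversions — for each element, count later smaller elements:
24: 4
5: 1
2: 0
18: 1
27: 1
32: 1
16: 0
Current total: 4 + 1 + 0 + 1 + 1 + 1 + 0 = 8
Shortfall: 21 − 8 = 13

13 inversions short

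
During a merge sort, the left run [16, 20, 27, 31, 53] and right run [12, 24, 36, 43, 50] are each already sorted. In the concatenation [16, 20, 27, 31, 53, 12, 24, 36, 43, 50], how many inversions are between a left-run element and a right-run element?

11

Take each right-half value and tally the left-half values above it:
r = 12: 16, 20, 27, 31, 53 → 5
r = 24: 27, 31, 53 → 3
r = 36: 53 → 1
r = 43: 53 → 1
r = 50: 53 → 1
Cross-inversions: 5 + 3 + 1 + 1 + 1 = 11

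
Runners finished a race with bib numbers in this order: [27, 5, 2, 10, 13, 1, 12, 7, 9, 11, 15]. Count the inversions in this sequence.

24

Element-by-element contributions:
27 → 5, 2, 10, 13, 1, 12, 7, 9, 11, 15 → 10
5 → 2, 1 → 2
2 → 1 → 1
10 → 1, 7, 9 → 3
13 → 1, 12, 7, 9, 11 → 5
1 → none → 0
12 → 7, 9, 11 → 3
7 → none → 0
9 → none → 0
11 → none → 0
15 → none → 0
Sum: 10 + 2 + 1 + 3 + 5 + 0 + 3 + 0 + 0 + 0 + 0 = 24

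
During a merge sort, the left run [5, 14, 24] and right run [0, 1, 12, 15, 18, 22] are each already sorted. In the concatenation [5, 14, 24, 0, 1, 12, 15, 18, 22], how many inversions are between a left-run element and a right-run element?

There are 11 cross-inversions.

Take each right-half value and tally the left-half values above it:
r = 0: 5, 14, 24 → 3
r = 1: 5, 14, 24 → 3
r = 12: 14, 24 → 2
r = 15: 24 → 1
r = 18: 24 → 1
r = 22: 24 → 1
Cross-inversions: 3 + 3 + 2 + 1 + 1 + 1 = 11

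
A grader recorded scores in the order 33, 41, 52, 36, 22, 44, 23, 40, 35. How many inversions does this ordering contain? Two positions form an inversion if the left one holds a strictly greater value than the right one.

Element-by-element contributions:
33 → 22, 23 → 2
41 → 36, 22, 23, 40, 35 → 5
52 → 36, 22, 44, 23, 40, 35 → 6
36 → 22, 23, 35 → 3
22 → none → 0
44 → 23, 40, 35 → 3
23 → none → 0
40 → 35 → 1
35 → none → 0
Sum: 2 + 5 + 6 + 3 + 0 + 3 + 0 + 1 + 0 = 20

20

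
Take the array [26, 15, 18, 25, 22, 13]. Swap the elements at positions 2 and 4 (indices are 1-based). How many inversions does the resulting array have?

13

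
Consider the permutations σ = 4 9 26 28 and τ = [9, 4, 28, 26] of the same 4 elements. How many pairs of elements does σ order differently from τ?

Assign each item its position (1..4) in the first ordering, then rewrite the second ordering as that position sequence:
positions: 4→1, 9→2, 26→3, 28→4
second ordering as positions: [2, 1, 4, 3]
Discordant pairs = inversions in this position sequence.
2: 1 → 1
1: 0
4: 3 → 1
3: 0
Total: 1 + 0 + 1 + 0 = 2

2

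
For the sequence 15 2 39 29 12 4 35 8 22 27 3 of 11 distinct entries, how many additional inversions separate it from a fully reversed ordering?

Maximum inversions for 11 distinct elements is C(11, 2) = 11·10/2 = 55.
Current inversions — for each element, count later smaller elements:
15: 5
2: 0
39: 8
29: 6
12: 3
4: 1
35: 4
8: 1
22: 1
27: 1
3: 0
Current total: 5 + 0 + 8 + 6 + 3 + 1 + 4 + 1 + 1 + 1 + 0 = 30
Shortfall: 55 − 30 = 25

25 inversions short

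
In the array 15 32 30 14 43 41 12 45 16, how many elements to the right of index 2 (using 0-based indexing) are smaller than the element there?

3

The element at index 2 is 30.
Elements after it: 14, 43, 41, 12, 45, 16
Those smaller than 30: 14, 12, 16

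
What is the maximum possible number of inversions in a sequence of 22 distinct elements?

231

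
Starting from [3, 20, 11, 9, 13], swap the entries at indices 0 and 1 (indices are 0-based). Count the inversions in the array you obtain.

Positions 0 and 1 hold 3 and 20; after swapping, the array is [20, 3, 11, 9, 13].
Element-by-element contributions:
20 → 3, 11, 9, 13 → 4
3 → none → 0
11 → 9 → 1
9 → none → 0
13 → none → 0
Sum: 4 + 0 + 1 + 0 + 0 = 5

5 inversions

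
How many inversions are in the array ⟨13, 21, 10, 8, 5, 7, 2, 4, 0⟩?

Element-by-element contributions:
13 → 10, 8, 5, 7, 2, 4, 0 → 7
21 → 10, 8, 5, 7, 2, 4, 0 → 7
10 → 8, 5, 7, 2, 4, 0 → 6
8 → 5, 7, 2, 4, 0 → 5
5 → 2, 4, 0 → 3
7 → 2, 4, 0 → 3
2 → 0 → 1
4 → 0 → 1
0 → none → 0
Sum: 7 + 7 + 6 + 5 + 3 + 3 + 1 + 1 + 0 = 33

There are 33 inversions.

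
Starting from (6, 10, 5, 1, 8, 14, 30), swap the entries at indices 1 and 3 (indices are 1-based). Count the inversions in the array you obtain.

5 inversions

Positions 1 and 3 hold 6 and 5; after swapping, the array is [5, 10, 6, 1, 8, 14, 30].
Sweep left to right; for each value list the smaller values that follow it:
5 → 1 → 1
10 → 6, 1, 8 → 3
6 → 1 → 1
1 → none → 0
8 → none → 0
14 → none → 0
30 → none → 0
Sum: 1 + 3 + 1 + 0 + 0 + 0 + 0 = 5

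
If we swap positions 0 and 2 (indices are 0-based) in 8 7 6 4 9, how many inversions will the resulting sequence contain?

Positions 0 and 2 hold 8 and 6; after swapping, the array is [6, 7, 8, 4, 9].
Sweep left to right; for each value list the smaller values that follow it:
6 → 4 → 1
7 → 4 → 1
8 → 4 → 1
4 → none → 0
9 → none → 0
Sum: 1 + 1 + 1 + 0 + 0 = 3

3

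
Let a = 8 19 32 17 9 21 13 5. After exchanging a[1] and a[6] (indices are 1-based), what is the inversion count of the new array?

Positions 1 and 6 hold 8 and 21; after swapping, the array is [21, 19, 32, 17, 9, 8, 13, 5].
Count, for each position, how many later elements it exceeds:
21 → 19, 17, 9, 8, 13, 5 → 6
19 → 17, 9, 8, 13, 5 → 5
32 → 17, 9, 8, 13, 5 → 5
17 → 9, 8, 13, 5 → 4
9 → 8, 5 → 2
8 → 5 → 1
13 → 5 → 1
5 → none → 0
Sum: 6 + 5 + 5 + 4 + 2 + 1 + 1 + 0 = 24

24 inversions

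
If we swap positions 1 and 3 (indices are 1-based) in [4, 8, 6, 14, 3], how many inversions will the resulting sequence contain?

There are 6 inversions.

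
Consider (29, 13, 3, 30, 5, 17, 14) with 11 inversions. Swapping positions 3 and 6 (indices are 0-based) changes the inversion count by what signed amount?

Positions 3 and 6 hold 30 and 14; after swapping, the array is [29, 13, 3, 14, 5, 17, 30].
For each element, count later entries that are smaller:
29 → 13, 3, 14, 5, 17 → 5
13 → 3, 5 → 2
3 → none → 0
14 → 5 → 1
5 → none → 0
17 → none → 0
30 → none → 0
Sum: 5 + 2 + 0 + 1 + 0 + 0 + 0 = 8
Change: 8 − 11 = -3

-3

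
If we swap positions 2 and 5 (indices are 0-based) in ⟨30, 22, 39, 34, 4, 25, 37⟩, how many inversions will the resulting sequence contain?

Positions 2 and 5 hold 39 and 25; after swapping, the array is [30, 22, 25, 34, 4, 39, 37].
Element-by-element contributions:
30 → 22, 25, 4 → 3
22 → 4 → 1
25 → 4 → 1
34 → 4 → 1
4 → none → 0
39 → 37 → 1
37 → none → 0
Sum: 3 + 1 + 1 + 1 + 0 + 1 + 0 = 7

7 inversions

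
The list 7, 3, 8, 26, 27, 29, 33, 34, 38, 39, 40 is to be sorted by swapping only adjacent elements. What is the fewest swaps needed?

Minimum adjacent swaps = number of inversions (each swap of adjacent out-of-order elements removes one inversion and no swap can remove more).
Count inversions — for each element, later elements that are smaller:
7: 3 → 1
3: none → 0
8: none → 0
26: none → 0
27: none → 0
29: none → 0
33: none → 0
34: none → 0
38: none → 0
39: none → 0
40: none → 0
Total inversions: 1 + 0 + 0 + 0 + 0 + 0 + 0 + 0 + 0 + 0 + 0 = 1

1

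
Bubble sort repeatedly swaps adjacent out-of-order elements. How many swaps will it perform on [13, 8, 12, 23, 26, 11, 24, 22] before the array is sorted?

10

Each adjacent swap fixes exactly one inversion, so the minimum swap count equals the number of inversions.
Count inversions — for each element, later elements that are smaller:
13: 8, 12, 11 → 3
8: none → 0
12: 11 → 1
23: 11, 22 → 2
26: 11, 24, 22 → 3
11: none → 0
24: 22 → 1
22: none → 0
Total inversions: 3 + 0 + 1 + 2 + 3 + 0 + 1 + 0 = 10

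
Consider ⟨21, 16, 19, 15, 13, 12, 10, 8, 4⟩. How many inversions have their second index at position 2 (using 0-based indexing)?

The element at index 2 is 19.
Elements before it: 21, 16
Those larger than 19: 21

1 such element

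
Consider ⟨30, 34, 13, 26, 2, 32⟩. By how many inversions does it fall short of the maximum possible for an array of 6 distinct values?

6

Maximum inversions for 6 distinct elements is C(6, 2) = 6·5/2 = 15.
Current inversions — for each element, count later smaller elements:
30: 3
34: 4
13: 1
26: 1
2: 0
32: 0
Current total: 3 + 4 + 1 + 1 + 0 + 0 = 9
Shortfall: 15 − 9 = 6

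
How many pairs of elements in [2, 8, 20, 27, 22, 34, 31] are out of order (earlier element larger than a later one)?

Inversion pairs (indices are 1-based):
(4,5): 27 > 22
(6,7): 34 > 31
That's 2 pairs.

2 inversions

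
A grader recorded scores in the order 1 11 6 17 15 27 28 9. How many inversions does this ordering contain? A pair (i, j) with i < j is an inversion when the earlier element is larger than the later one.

Sweep left to right; for each value list the smaller values that follow it:
1 → none → 0
11 → 6, 9 → 2
6 → none → 0
17 → 15, 9 → 2
15 → 9 → 1
27 → 9 → 1
28 → 9 → 1
9 → none → 0
Sum: 0 + 2 + 0 + 2 + 1 + 1 + 1 + 0 = 7

Out-of-order pairs: 7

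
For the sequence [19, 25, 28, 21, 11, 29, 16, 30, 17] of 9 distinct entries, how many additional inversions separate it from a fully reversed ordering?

19 inversions short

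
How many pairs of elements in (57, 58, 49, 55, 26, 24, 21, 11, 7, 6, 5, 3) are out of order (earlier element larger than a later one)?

64

Element-by-element contributions:
57: 10
58: 10
49: 8
55: 8
26: 7
24: 6
21: 5
11: 4
7: 3
6: 2
5: 1
3: 0
Sum: 10 + 10 + 8 + 8 + 7 + 6 + 5 + 4 + 3 + 2 + 1 + 0 = 64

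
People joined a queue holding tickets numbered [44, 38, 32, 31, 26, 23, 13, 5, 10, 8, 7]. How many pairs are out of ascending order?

Count, for each position, how many later elements it exceeds:
44 → 38, 32, 31, 26, 23, 13, 5, 10, 8, 7 → 10
38 → 32, 31, 26, 23, 13, 5, 10, 8, 7 → 9
32 → 31, 26, 23, 13, 5, 10, 8, 7 → 8
31 → 26, 23, 13, 5, 10, 8, 7 → 7
26 → 23, 13, 5, 10, 8, 7 → 6
23 → 13, 5, 10, 8, 7 → 5
13 → 5, 10, 8, 7 → 4
5 → none → 0
10 → 8, 7 → 2
8 → 7 → 1
7 → none → 0
Sum: 10 + 9 + 8 + 7 + 6 + 5 + 4 + 0 + 2 + 1 + 0 = 52

52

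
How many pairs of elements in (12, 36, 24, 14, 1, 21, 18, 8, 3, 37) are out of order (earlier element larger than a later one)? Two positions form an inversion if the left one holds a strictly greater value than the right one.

25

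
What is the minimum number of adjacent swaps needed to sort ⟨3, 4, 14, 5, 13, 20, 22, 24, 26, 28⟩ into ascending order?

2

The minimum number of adjacent swaps to sort an array equals its inversion count, since every such swap removes exactly one inversion.
Count inversions — for each element, later elements that are smaller:
3: none → 0
4: none → 0
14: 5, 13 → 2
5: none → 0
13: none → 0
20: none → 0
22: none → 0
24: none → 0
26: none → 0
28: none → 0
Total inversions: 0 + 0 + 2 + 0 + 0 + 0 + 0 + 0 + 0 + 0 = 2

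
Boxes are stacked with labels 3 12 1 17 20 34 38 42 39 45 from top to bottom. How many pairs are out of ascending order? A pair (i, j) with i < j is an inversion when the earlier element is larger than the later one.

3 out-of-order pairs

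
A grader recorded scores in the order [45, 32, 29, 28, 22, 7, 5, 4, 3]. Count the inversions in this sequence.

Sweep left to right; for each value list the smaller values that follow it:
45 → 32, 29, 28, 22, 7, 5, 4, 3 → 8
32 → 29, 28, 22, 7, 5, 4, 3 → 7
29 → 28, 22, 7, 5, 4, 3 → 6
28 → 22, 7, 5, 4, 3 → 5
22 → 7, 5, 4, 3 → 4
7 → 5, 4, 3 → 3
5 → 4, 3 → 2
4 → 3 → 1
3 → none → 0
Sum: 8 + 7 + 6 + 5 + 4 + 3 + 2 + 1 + 0 = 36

There are 36 inversions.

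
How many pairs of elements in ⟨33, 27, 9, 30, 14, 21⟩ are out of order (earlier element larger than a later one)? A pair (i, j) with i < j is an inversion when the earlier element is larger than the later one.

Element-by-element contributions:
33 → 27, 9, 30, 14, 21 → 5
27 → 9, 14, 21 → 3
9 → none → 0
30 → 14, 21 → 2
14 → none → 0
21 → none → 0
Sum: 5 + 3 + 0 + 2 + 0 + 0 = 10

Inversions: 10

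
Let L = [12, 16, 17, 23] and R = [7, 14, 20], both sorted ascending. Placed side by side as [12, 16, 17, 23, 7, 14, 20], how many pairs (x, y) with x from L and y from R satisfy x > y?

8

Count, for every r in R, how many entries of L exceed r:
r = 7: 12, 16, 17, 23 → 4
r = 14: 16, 17, 23 → 3
r = 20: 23 → 1
Cross-inversions: 4 + 3 + 1 = 8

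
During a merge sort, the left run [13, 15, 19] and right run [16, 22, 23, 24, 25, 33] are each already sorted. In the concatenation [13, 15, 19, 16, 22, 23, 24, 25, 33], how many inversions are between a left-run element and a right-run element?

There is 1 split inversion.

For each element r of the right run, count left-run elements greater than r:
r = 16: 19 → 1
r = 22: none → 0
r = 23: none → 0
r = 24: none → 0
r = 25: none → 0
r = 33: none → 0
Cross-inversions: 1 + 0 + 0 + 0 + 0 + 0 = 1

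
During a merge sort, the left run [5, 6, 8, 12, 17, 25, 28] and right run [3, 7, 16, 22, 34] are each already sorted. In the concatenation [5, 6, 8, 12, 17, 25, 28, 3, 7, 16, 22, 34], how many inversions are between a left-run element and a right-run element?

Split inversions: 17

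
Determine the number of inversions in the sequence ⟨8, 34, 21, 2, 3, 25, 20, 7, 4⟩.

Element-by-element contributions:
8: 4
34: 7
21: 5
2: 0
3: 0
25: 3
20: 2
7: 1
4: 0
Sum: 4 + 7 + 5 + 0 + 0 + 3 + 2 + 1 + 0 = 22

22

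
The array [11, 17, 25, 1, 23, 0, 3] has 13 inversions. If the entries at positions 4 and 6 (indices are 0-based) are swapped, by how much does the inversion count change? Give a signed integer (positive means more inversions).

-1

Positions 4 and 6 hold 23 and 3; after swapping, the array is [11, 17, 25, 1, 3, 0, 23].
Count, for each position, how many later elements it exceeds:
11: 3
17: 3
25: 4
1: 1
3: 1
0: 0
23: 0
Sum: 3 + 3 + 4 + 1 + 1 + 0 + 0 = 12
Change: 12 − 13 = -1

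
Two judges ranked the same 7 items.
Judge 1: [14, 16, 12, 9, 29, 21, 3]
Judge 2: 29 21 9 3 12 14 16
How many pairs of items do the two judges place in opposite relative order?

16

Assign each item its position (1..7) in the first ordering, then rewrite the second ordering as that position sequence:
positions: 14→1, 16→2, 12→3, 9→4, 29→5, 21→6, 3→7
second ordering as positions: [5, 6, 4, 7, 3, 1, 2]
Discordant pairs = inversions in this position sequence.
5: 4, 3, 1, 2 → 4
6: 4, 3, 1, 2 → 4
4: 3, 1, 2 → 3
7: 3, 1, 2 → 3
3: 1, 2 → 2
1: 0
2: 0
Total: 4 + 4 + 3 + 3 + 2 + 0 + 0 = 16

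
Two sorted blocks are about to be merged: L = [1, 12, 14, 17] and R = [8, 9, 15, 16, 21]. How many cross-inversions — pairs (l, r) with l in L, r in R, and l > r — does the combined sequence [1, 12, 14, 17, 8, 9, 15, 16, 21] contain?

Take each right-half value and tally the left-half values above it:
r = 8: 12, 14, 17 → 3
r = 9: 12, 14, 17 → 3
r = 15: 17 → 1
r = 16: 17 → 1
r = 21: none → 0
Cross-inversions: 3 + 3 + 1 + 1 + 0 = 8

8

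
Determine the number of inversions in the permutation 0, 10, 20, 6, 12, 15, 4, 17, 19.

11 out-of-order pairs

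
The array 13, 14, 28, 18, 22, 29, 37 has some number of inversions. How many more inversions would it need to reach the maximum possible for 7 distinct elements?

19

Maximum inversions for 7 distinct elements is C(7, 2) = 7·6/2 = 21.
Current inversions — for each element, count later smaller elements:
13: 0
14: 0
28: 2
18: 0
22: 0
29: 0
37: 0
Current total: 0 + 0 + 2 + 0 + 0 + 0 + 0 = 2
Shortfall: 21 − 2 = 19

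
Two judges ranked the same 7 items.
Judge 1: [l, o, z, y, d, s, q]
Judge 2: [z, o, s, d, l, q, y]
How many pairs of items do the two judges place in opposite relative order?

Assign each item its position (1..7) in the first ordering, then rewrite the second ordering as that position sequence:
positions: l→1, o→2, z→3, y→4, d→5, s→6, q→7
second ordering as positions: [3, 2, 6, 5, 1, 7, 4]
Discordant pairs = inversions in this position sequence.
3: 2, 1 → 2
2: 1 → 1
6: 5, 1, 4 → 3
5: 1, 4 → 2
1: 0
7: 4 → 1
4: 0
Total: 2 + 1 + 3 + 2 + 0 + 1 + 0 = 9

There are 9 discordant pairs.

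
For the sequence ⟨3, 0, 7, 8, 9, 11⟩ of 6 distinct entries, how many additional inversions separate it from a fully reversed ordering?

14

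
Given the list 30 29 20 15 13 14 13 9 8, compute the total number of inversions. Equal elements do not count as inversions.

34 out-of-order pairs

For each element, count later entries that are smaller:
30: 8
29: 7
20: 6
15: 5
13: 2
14: 3
13: 2
9: 1
8: 0
Sum: 8 + 7 + 6 + 5 + 2 + 3 + 2 + 1 + 0 = 34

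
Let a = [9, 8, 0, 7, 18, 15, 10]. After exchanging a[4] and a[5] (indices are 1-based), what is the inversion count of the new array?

9

Positions 4 and 5 hold 7 and 18; after swapping, the array is [9, 8, 0, 18, 7, 15, 10].
Element-by-element contributions:
9: 3
8: 2
0: 0
18: 3
7: 0
15: 1
10: 0
Sum: 3 + 2 + 0 + 3 + 0 + 1 + 0 = 9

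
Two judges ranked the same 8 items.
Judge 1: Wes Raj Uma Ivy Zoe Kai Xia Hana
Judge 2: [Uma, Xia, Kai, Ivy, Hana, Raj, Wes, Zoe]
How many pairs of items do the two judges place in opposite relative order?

Assign each item its position (1..8) in the first ordering, then rewrite the second ordering as that position sequence:
positions: Wes→1, Raj→2, Uma→3, Ivy→4, Zoe→5, Kai→6, Xia→7, Hana→8
second ordering as positions: [3, 7, 6, 4, 8, 2, 1, 5]
Discordant pairs = inversions in this position sequence.
3: 2, 1 → 2
7: 6, 4, 2, 1, 5 → 5
6: 4, 2, 1, 5 → 4
4: 2, 1 → 2
8: 2, 1, 5 → 3
2: 1 → 1
1: 0
5: 0
Total: 2 + 5 + 4 + 2 + 3 + 1 + 0 + 0 = 17

17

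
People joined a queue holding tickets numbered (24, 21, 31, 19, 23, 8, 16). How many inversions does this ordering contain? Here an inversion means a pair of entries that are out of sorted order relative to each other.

16 inversions

Count, for each position, how many later elements it exceeds:
24: 5
21: 3
31: 4
19: 2
23: 2
8: 0
16: 0
Sum: 5 + 3 + 4 + 2 + 2 + 0 + 0 = 16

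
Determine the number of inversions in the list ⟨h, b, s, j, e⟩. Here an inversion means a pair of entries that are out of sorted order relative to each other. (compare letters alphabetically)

5

Listing every pair i<j with a[i]>a[j] (using 1-based positions):
(1,2): h > b
(1,5): h > e
(3,4): s > j
(3,5): s > e
(4,5): j > e
That's 5 pairs.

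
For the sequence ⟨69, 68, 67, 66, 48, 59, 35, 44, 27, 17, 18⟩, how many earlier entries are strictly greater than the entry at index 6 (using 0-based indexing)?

The element at index 6 is 35.
Elements before it: 69, 68, 67, 66, 48, 59
Those larger than 35: 69, 68, 67, 66, 48, 59

6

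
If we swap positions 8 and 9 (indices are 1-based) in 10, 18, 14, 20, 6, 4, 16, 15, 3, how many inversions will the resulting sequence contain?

22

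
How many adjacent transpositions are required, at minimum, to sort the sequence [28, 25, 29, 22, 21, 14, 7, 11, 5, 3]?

There are 42 adjacent swaps.

Minimum adjacent swaps = number of inversions (each swap of adjacent out-of-order elements removes one inversion and no swap can remove more).
Count inversions — for each element, later elements that are smaller:
28: 25, 22, 21, 14, 7, 11, 5, 3 → 8
25: 22, 21, 14, 7, 11, 5, 3 → 7
29: 22, 21, 14, 7, 11, 5, 3 → 7
22: 21, 14, 7, 11, 5, 3 → 6
21: 14, 7, 11, 5, 3 → 5
14: 7, 11, 5, 3 → 4
7: 5, 3 → 2
11: 5, 3 → 2
5: 3 → 1
3: none → 0
Total inversions: 8 + 7 + 7 + 6 + 5 + 4 + 2 + 2 + 1 + 0 = 42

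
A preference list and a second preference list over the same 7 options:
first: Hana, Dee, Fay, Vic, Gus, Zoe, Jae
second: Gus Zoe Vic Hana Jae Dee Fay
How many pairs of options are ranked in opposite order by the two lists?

13 pairs

Assign each item its position (1..7) in the first ordering, then rewrite the second ordering as that position sequence:
positions: Hana→1, Dee→2, Fay→3, Vic→4, Gus→5, Zoe→6, Jae→7
second ordering as positions: [5, 6, 4, 1, 7, 2, 3]
Discordant pairs = inversions in this position sequence.
5: 4, 1, 2, 3 → 4
6: 4, 1, 2, 3 → 4
4: 1, 2, 3 → 3
1: 0
7: 2, 3 → 2
2: 0
3: 0
Total: 4 + 4 + 3 + 0 + 2 + 0 + 0 = 13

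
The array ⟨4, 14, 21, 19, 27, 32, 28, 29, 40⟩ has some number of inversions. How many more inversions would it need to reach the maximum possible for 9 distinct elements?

33 inversions short

Maximum inversions for 9 distinct elements is C(9, 2) = 9·8/2 = 36.
Current inversions — for each element, count later smaller elements:
4: 0
14: 0
21: 1
19: 0
27: 0
32: 2
28: 0
29: 0
40: 0
Current total: 0 + 0 + 1 + 0 + 0 + 2 + 0 + 0 + 0 = 3
Shortfall: 36 − 3 = 33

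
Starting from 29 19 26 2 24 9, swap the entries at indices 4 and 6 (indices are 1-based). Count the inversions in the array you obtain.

Positions 4 and 6 hold 2 and 9; after swapping, the array is [29, 19, 26, 9, 24, 2].
For each element, count later entries that are smaller:
29 → 19, 26, 9, 24, 2 → 5
19 → 9, 2 → 2
26 → 9, 24, 2 → 3
9 → 2 → 1
24 → 2 → 1
2 → none → 0
Sum: 5 + 2 + 3 + 1 + 1 + 0 = 12

12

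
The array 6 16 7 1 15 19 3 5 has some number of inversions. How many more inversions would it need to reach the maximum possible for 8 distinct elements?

Maximum inversions for 8 distinct elements is C(8, 2) = 8·7/2 = 28.
Current inversions — for each element, count later smaller elements:
6: 3
16: 5
7: 3
1: 0
15: 2
19: 2
3: 0
5: 0
Current total: 3 + 5 + 3 + 0 + 2 + 2 + 0 + 0 = 15
Shortfall: 28 − 15 = 13

13 inversions short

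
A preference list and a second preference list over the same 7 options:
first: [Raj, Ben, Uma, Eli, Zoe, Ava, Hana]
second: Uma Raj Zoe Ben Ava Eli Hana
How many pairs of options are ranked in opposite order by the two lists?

5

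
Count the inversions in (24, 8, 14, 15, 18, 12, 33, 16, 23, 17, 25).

There are 18 inversions.

Count, for each position, how many later elements it exceeds:
24 → 8, 14, 15, 18, 12, 16, 23, 17 → 8
8 → none → 0
14 → 12 → 1
15 → 12 → 1
18 → 12, 16, 17 → 3
12 → none → 0
33 → 16, 23, 17, 25 → 4
16 → none → 0
23 → 17 → 1
17 → none → 0
25 → none → 0
Sum: 8 + 0 + 1 + 1 + 3 + 0 + 4 + 0 + 1 + 0 + 0 = 18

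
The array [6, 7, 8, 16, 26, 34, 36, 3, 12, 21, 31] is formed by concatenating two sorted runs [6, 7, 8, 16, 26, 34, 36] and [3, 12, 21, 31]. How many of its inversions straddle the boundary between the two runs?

Count, for every r in R, how many entries of L exceed r:
r = 3: 6, 7, 8, 16, 26, 34, 36 → 7
r = 12: 16, 26, 34, 36 → 4
r = 21: 26, 34, 36 → 3
r = 31: 34, 36 → 2
Cross-inversions: 7 + 4 + 3 + 2 = 16

16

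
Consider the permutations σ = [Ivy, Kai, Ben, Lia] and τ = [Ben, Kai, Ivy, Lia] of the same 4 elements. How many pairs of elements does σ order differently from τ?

Assign each item its position (1..4) in the first ordering, then rewrite the second ordering as that position sequence:
positions: Ivy→1, Kai→2, Ben→3, Lia→4
second ordering as positions: [3, 2, 1, 4]
Discordant pairs = inversions in this position sequence.
3: 2, 1 → 2
2: 1 → 1
1: 0
4: 0
Total: 2 + 1 + 0 + 0 = 3

3 discordant pairs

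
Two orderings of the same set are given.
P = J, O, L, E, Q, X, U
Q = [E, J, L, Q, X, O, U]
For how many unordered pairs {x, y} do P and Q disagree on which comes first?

6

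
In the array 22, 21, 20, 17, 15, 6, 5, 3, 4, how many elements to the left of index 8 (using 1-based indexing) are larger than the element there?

The element at index 8 is 3.
Elements before it: 22, 21, 20, 17, 15, 6, 5
Those larger than 3: 22, 21, 20, 17, 15, 6, 5

7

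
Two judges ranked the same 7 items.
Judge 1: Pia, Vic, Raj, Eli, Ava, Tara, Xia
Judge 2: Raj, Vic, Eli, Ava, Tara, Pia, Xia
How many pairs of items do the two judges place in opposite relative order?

Discordant pairs: 6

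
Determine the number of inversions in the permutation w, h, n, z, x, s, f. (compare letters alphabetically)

12 out-of-order pairs

Count, for each position, how many later elements it exceeds:
w → h, n, s, f → 4
h → f → 1
n → f → 1
z → x, s, f → 3
x → s, f → 2
s → f → 1
f → none → 0
Sum: 4 + 1 + 1 + 3 + 2 + 1 + 0 = 12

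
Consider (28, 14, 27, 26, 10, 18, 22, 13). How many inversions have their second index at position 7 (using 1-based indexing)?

3 such elements

The element at index 7 is 22.
Elements before it: 28, 14, 27, 26, 10, 18
Those larger than 22: 28, 27, 26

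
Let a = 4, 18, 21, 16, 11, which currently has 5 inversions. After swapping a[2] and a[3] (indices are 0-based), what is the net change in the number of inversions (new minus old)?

-1

Positions 2 and 3 hold 21 and 16; after swapping, the array is [4, 18, 16, 21, 11].
For each element, count later entries that are smaller:
4: 0
18: 2
16: 1
21: 1
11: 0
Sum: 0 + 2 + 1 + 1 + 0 = 4
Change: 4 − 5 = -1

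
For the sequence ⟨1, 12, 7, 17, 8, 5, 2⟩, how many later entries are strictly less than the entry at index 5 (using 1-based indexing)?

2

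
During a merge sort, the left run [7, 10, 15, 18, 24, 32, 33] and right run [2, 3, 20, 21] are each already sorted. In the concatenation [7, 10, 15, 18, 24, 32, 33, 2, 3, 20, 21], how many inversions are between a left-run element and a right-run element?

Take each right-half value and tally the left-half values above it:
r = 2: 7, 10, 15, 18, 24, 32, 33 → 7
r = 3: 7, 10, 15, 18, 24, 32, 33 → 7
r = 20: 24, 32, 33 → 3
r = 21: 24, 32, 33 → 3
Cross-inversions: 7 + 7 + 3 + 3 = 20

20 split inversions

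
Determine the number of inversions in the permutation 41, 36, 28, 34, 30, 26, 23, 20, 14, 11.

Count, for each position, how many later elements it exceeds:
41: 9
36: 8
28: 5
34: 6
30: 5
26: 4
23: 3
20: 2
14: 1
11: 0
Sum: 9 + 8 + 5 + 6 + 5 + 4 + 3 + 2 + 1 + 0 = 43

43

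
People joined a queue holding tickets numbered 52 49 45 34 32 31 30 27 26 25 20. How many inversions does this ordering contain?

Inversions: 55

Element-by-element contributions:
52 → 49, 45, 34, 32, 31, 30, 27, 26, 25, 20 → 10
49 → 45, 34, 32, 31, 30, 27, 26, 25, 20 → 9
45 → 34, 32, 31, 30, 27, 26, 25, 20 → 8
34 → 32, 31, 30, 27, 26, 25, 20 → 7
32 → 31, 30, 27, 26, 25, 20 → 6
31 → 30, 27, 26, 25, 20 → 5
30 → 27, 26, 25, 20 → 4
27 → 26, 25, 20 → 3
26 → 25, 20 → 2
25 → 20 → 1
20 → none → 0
Sum: 10 + 9 + 8 + 7 + 6 + 5 + 4 + 3 + 2 + 1 + 0 = 55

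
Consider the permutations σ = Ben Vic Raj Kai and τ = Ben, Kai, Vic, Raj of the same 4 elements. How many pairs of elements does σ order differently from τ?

Discordant pairs: 2

Assign each item its position (1..4) in the first ordering, then rewrite the second ordering as that position sequence:
positions: Ben→1, Vic→2, Raj→3, Kai→4
second ordering as positions: [1, 4, 2, 3]
Discordant pairs = inversions in this position sequence.
1: 0
4: 2, 3 → 2
2: 0
3: 0
Total: 0 + 2 + 0 + 0 = 2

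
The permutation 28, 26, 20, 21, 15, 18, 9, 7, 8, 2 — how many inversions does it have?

42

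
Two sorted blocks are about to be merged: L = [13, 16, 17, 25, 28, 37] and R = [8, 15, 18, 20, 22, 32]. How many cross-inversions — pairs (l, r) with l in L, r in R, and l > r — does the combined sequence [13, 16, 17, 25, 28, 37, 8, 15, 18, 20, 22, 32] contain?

Take each right-half value and tally the left-half values above it:
r = 8: 13, 16, 17, 25, 28, 37 → 6
r = 15: 16, 17, 25, 28, 37 → 5
r = 18: 25, 28, 37 → 3
r = 20: 25, 28, 37 → 3
r = 22: 25, 28, 37 → 3
r = 32: 37 → 1
Cross-inversions: 6 + 5 + 3 + 3 + 3 + 1 = 21

21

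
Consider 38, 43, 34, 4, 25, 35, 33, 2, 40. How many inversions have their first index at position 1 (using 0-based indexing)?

7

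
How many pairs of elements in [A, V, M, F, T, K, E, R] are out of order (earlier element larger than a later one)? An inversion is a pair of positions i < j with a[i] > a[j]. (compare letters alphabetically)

14

Count, for each position, how many later elements it exceeds:
A → none → 0
V → M, F, T, K, E, R → 6
M → F, K, E → 3
F → E → 1
T → K, E, R → 3
K → E → 1
E → none → 0
R → none → 0
Sum: 0 + 6 + 3 + 1 + 3 + 1 + 0 + 0 = 14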